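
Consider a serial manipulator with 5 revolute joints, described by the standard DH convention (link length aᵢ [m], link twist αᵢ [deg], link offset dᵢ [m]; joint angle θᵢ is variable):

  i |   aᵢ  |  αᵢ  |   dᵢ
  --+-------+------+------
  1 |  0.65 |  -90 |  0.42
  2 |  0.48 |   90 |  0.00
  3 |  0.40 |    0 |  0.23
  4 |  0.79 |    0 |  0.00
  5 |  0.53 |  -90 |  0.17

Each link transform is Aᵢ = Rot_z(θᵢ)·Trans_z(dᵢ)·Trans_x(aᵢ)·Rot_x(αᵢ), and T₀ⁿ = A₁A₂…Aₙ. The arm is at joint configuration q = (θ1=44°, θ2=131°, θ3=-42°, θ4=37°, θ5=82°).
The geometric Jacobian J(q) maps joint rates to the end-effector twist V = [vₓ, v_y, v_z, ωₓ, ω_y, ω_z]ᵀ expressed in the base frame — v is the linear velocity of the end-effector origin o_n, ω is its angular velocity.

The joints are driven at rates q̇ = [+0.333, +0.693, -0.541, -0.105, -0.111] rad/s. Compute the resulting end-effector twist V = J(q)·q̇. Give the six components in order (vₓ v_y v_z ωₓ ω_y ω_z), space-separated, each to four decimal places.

-0.3396 -1.4543 0.4040 -0.8924 0.1016 0.8296

o_n = [-0.2347, 0.0234, -1.1130]
J₁: ẑ×o_n = [-0.0234, -0.2347, 0.0000], ω = ẑ
J2: z=[-0.6947, 0.7193, 0.0000] o=[0.4676, 0.4515, 0.4200] → [-1.1027, -1.0649, 0.8026, -0.6947, 0.7193, 0.0000]
J3: z=[0.5429, 0.5243, -0.6561] o=[0.2410, 0.2328, 0.0577] → [-0.7511, 0.9477, 0.1358, 0.5429, 0.5243, -0.6561]
J4: z=[0.5429, 0.5243, -0.6561] o=[0.4116, 0.0254, -0.3175] → [-0.4183, 0.8558, 0.3378, 0.5429, 0.5243, -0.6561]
J5: z=[0.5429, 0.5243, -0.6561] o=[0.0880, -0.3828, -0.9114] → [0.1609, 0.3211, 0.3897, 0.5429, 0.5243, -0.6561]
V = J·q̇ = [-0.3396, -1.4543, 0.4040, -0.8924, 0.1016, 0.8296]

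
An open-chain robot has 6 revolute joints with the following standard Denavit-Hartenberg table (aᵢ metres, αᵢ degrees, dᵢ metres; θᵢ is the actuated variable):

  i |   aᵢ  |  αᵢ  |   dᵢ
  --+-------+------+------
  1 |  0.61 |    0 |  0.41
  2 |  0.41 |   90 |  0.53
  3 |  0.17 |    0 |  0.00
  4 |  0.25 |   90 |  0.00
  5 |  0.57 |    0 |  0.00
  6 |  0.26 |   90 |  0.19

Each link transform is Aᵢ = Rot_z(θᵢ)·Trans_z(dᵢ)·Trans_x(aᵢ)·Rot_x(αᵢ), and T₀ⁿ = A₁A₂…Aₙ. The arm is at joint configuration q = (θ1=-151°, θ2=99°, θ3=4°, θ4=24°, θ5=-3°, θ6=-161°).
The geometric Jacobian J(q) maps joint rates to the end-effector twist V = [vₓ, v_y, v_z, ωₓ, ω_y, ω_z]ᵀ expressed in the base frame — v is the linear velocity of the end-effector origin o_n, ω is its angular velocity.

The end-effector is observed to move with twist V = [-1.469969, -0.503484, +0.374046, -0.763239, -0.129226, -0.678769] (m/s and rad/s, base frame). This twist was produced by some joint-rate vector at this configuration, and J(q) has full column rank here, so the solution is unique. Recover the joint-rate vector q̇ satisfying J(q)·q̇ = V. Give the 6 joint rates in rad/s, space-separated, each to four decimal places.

o_n = [0.2677, -1.1564, 1.0514]
J₁: ẑ×o_n = [1.1564, 0.2677, -0.0000], ω = ẑ
J2: z=[0.0000, 0.0000, 1.0000] o=[-0.5335, -0.2957, 0.4100] → [0.8606, 0.8012, -0.0000, 0.0000, 0.0000, 1.0000]
J3: z=[-0.7880, -0.6157, 0.0000] o=[-0.2811, -0.6188, 0.9400] → [-0.0686, 0.0878, 0.7614, -0.7880, -0.6157, 0.0000]
J4: z=[-0.7880, -0.6157, 0.0000] o=[-0.1767, -0.7525, 0.9519] → [-0.0613, 0.0784, 0.5919, -0.7880, -0.6157, 0.0000]
J5: z=[0.2890, -0.3699, -0.8829] o=[-0.0408, -0.9264, 1.0692] → [-0.1964, -0.2672, 0.0477, 0.2890, -0.3699, -0.8829]
J6: z=[0.2890, -0.3699, -0.8829] o=[0.2921, -1.3041, 1.3365] → [0.2359, 0.1040, 0.0336, 0.2890, -0.3699, -0.8829]
q̇ = J⁺·V = [-0.8600, -0.5110, 0.0210, 0.6600, -0.4420, -0.3420]

-0.8600 -0.5110 0.0210 0.6600 -0.4420 -0.3420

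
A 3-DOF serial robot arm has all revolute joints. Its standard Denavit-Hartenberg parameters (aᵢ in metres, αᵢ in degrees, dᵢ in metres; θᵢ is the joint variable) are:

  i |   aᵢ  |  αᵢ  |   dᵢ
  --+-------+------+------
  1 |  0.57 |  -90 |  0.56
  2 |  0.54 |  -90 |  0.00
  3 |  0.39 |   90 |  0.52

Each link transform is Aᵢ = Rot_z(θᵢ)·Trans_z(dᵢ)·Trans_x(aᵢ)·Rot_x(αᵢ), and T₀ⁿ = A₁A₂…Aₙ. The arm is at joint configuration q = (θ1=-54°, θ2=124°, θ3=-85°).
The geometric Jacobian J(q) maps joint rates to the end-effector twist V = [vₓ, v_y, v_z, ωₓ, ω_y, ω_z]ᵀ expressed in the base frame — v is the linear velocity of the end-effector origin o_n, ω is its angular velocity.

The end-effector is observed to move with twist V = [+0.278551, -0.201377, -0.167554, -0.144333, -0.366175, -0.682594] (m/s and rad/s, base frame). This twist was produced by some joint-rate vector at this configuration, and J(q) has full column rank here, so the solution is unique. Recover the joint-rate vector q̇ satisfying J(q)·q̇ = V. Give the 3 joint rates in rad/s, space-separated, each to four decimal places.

o_n = [0.2073, 0.3757, 0.3749]
J₁: ẑ×o_n = [-0.3757, 0.2073, 0.0000], ω = ẑ
J2: z=[0.8090, 0.5878, 0.0000] o=[0.3350, -0.4611, 0.5600] → [-0.1088, 0.1497, 0.7521, 0.8090, 0.5878, 0.0000]
J3: z=[-0.4873, 0.6707, 0.5592] o=[0.1575, -0.2168, 0.1123] → [-0.1552, 0.1558, -0.3221, -0.4873, 0.6707, 0.5592]
q̇ = J⁺·V = [-0.5400, -0.3320, -0.2550]

-0.5400 -0.3320 -0.2550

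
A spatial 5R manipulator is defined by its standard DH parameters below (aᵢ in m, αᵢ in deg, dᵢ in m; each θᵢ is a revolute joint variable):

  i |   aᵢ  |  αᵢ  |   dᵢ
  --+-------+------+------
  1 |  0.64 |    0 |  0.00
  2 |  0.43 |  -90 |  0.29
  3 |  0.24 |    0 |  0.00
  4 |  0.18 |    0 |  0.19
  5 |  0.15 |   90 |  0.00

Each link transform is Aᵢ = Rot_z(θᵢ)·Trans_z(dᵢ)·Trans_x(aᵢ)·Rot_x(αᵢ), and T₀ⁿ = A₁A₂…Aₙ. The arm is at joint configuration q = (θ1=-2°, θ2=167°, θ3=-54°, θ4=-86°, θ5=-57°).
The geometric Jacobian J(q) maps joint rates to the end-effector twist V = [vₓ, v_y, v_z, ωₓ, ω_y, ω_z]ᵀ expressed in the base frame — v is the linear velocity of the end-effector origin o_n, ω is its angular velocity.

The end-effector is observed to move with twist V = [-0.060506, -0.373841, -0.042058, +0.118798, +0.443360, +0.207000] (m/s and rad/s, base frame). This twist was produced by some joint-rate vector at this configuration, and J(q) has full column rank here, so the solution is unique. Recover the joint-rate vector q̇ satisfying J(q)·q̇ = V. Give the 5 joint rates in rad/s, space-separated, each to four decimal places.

o_n = [0.3106, -0.1309, 0.5560]
J₁: ẑ×o_n = [0.1309, 0.3106, -0.0000], ω = ẑ
J2: z=[0.0000, 0.0000, 1.0000] o=[0.6396, -0.0223, 0.0000] → [0.1085, -0.3290, 0.0000, 0.0000, 0.0000, 1.0000]
J3: z=[-0.2588, -0.9659, 0.0000] o=[0.2243, 0.0890, 0.2900] → [-0.2569, 0.0688, 0.1403, -0.2588, -0.9659, 0.0000]
J4: z=[-0.2588, -0.9659, 0.0000] o=[0.0880, 0.1255, 0.4842] → [-0.0694, 0.0186, 0.2813, -0.2588, -0.9659, 0.0000]
J5: z=[-0.2588, -0.9659, 0.0000] o=[0.1720, -0.0937, 0.5999] → [0.0424, -0.0114, 0.1434, -0.2588, -0.9659, 0.0000]
q̇ = J⁺·V = [-0.5080, 0.7150, 0.1090, 0.1750, -0.7430]

-0.5080 0.7150 0.1090 0.1750 -0.7430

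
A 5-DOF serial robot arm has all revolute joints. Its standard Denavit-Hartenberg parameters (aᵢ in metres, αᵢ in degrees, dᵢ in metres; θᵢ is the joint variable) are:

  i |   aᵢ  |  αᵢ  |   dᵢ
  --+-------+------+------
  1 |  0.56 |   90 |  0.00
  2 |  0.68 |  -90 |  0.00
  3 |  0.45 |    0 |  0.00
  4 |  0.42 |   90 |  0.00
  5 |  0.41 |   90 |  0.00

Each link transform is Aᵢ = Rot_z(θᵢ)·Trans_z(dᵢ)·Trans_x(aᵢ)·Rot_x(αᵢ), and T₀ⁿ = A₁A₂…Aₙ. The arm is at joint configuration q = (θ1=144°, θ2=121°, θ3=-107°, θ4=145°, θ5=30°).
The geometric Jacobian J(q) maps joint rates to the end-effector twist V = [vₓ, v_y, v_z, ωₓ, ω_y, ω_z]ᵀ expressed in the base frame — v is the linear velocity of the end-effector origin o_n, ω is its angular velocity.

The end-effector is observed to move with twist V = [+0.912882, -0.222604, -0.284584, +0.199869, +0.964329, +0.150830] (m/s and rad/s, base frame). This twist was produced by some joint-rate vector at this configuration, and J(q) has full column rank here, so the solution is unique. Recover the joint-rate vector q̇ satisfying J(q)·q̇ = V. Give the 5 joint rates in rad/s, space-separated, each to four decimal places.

-0.2700 0.7030 0.2910 -0.8550 0.2470

o_n = [0.1446, -0.1629, 0.8880]
J₁: ẑ×o_n = [0.1629, 0.1446, -0.0000], ω = ẑ
J2: z=[0.5878, 0.8090, 0.0000] o=[-0.4530, 0.3292, 0.0000] → [0.7184, -0.5220, -0.7727, 0.5878, 0.8090, 0.0000]
J3: z=[0.6935, -0.5038, -0.5150] o=[-0.1697, 0.1233, 0.5829] → [-0.3012, -0.3735, -0.0402, 0.6935, -0.5038, -0.5150]
J4: z=[0.6935, -0.5038, -0.5150] o=[0.0284, 0.5113, 0.4701] → [-0.5578, -0.3497, -0.4090, 0.6935, -0.5038, -0.5150]
J5: z=[0.7197, 0.4511, 0.5277] o=[0.0143, 0.2019, 0.7538] → [0.2531, -0.0279, -0.3213, 0.7197, 0.4511, 0.5277]
q̇ = J⁺·V = [-0.2700, 0.7030, 0.2910, -0.8550, 0.2470]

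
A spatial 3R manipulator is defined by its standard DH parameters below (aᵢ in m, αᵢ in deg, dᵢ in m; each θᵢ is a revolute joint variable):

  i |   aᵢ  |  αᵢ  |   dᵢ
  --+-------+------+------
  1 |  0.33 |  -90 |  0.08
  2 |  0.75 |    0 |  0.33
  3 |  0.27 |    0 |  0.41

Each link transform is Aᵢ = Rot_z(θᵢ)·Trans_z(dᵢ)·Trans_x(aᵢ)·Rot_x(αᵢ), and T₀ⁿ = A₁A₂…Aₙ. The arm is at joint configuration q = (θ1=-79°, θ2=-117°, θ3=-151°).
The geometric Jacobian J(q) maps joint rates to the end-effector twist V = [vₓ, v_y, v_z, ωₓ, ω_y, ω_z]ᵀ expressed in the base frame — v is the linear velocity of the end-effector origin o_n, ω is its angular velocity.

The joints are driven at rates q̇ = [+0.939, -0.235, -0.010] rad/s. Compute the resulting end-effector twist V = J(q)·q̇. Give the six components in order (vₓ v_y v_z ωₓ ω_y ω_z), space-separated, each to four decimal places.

-0.1683 0.7678 -0.0823 -0.2405 -0.0467 0.9390

o_n = [0.7226, 0.1607, 0.4784]
J₁: ẑ×o_n = [-0.1607, 0.7226, 0.0000], ω = ẑ
J2: z=[0.9816, 0.1908, 0.0000] o=[0.0630, -0.3239, 0.0800] → [0.0760, -0.3911, 0.3499, 0.9816, 0.1908, 0.0000]
J3: z=[0.9816, 0.1908, 0.0000] o=[0.3219, 0.0733, 0.7483] → [-0.0515, 0.2649, 0.0094, 0.9816, 0.1908, 0.0000]
V = J·q̇ = [-0.1683, 0.7678, -0.0823, -0.2405, -0.0467, 0.9390]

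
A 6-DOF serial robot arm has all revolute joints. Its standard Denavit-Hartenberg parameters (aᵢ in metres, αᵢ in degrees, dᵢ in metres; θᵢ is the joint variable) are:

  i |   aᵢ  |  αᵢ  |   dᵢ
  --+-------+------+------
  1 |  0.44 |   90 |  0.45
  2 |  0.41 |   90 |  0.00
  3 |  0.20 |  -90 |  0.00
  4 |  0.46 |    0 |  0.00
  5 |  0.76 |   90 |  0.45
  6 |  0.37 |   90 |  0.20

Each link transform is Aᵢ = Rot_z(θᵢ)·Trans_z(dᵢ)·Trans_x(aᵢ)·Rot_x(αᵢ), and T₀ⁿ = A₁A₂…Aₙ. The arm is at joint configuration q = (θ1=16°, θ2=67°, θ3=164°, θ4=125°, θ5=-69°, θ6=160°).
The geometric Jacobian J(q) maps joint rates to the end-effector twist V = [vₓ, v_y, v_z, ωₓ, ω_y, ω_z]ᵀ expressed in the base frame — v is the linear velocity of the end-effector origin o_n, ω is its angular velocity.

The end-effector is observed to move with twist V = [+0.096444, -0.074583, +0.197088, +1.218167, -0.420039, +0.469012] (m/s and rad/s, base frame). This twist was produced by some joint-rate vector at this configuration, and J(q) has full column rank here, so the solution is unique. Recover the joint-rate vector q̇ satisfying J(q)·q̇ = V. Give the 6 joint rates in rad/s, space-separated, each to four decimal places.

o_n = [-0.2672, 0.4046, 0.6240]
J₁: ẑ×o_n = [-0.4046, -0.2672, 0.0000], ω = ẑ
J2: z=[0.2756, -0.9613, 0.0000] o=[0.4230, 0.1213, 0.4500] → [-0.1672, -0.0480, -0.5853, 0.2756, -0.9613, 0.0000]
J3: z=[0.8848, 0.2537, -0.3907] o=[0.5769, 0.1654, 0.8274] → [0.0418, 0.5098, 0.4258, 0.8848, 0.2537, -0.3907]
J4: z=[-0.3685, 0.8943, -0.2537] o=[0.5199, 0.0917, 0.6504] → [0.0557, 0.1900, 0.5887, -0.3685, 0.8943, -0.2537]
J5: z=[-0.3685, 0.8943, -0.2537] o=[0.2617, 0.0934, 1.0311] → [-0.2852, -0.0158, 0.3584, -0.3685, 0.8943, -0.2537]
J6: z=[0.2585, -0.1636, -0.9521] o=[-0.5828, 0.1793, 0.7871] → [0.2411, -0.2583, 0.1098, 0.2585, -0.1636, -0.9521]
q̇ = J⁺·V = [0.9630, -0.8570, 0.8400, -0.7820, -0.7410, 0.5800]

0.9630 -0.8570 0.8400 -0.7820 -0.7410 0.5800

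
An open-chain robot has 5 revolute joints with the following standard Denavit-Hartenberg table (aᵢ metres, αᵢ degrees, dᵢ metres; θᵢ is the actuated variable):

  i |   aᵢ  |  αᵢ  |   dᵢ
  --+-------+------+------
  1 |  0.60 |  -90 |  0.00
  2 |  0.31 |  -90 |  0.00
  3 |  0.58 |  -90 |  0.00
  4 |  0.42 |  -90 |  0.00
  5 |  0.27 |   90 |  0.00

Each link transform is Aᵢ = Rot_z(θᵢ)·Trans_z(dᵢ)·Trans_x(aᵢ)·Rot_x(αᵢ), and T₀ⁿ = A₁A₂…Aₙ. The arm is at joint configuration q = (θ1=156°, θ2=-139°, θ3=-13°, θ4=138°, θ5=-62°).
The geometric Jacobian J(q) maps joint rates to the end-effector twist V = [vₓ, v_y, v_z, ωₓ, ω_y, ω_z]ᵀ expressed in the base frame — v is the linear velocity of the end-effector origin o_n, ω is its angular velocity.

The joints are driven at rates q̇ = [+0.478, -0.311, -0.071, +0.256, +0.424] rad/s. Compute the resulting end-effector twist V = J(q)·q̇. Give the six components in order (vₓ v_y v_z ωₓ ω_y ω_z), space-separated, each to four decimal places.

-0.2017 0.0788 -0.2791 -0.0433 0.7026 0.5186

o_n = [0.1171, 0.1594, 0.0735]
J₁: ẑ×o_n = [-0.1594, 0.1171, 0.0000], ω = ẑ
J2: z=[-0.4067, -0.9135, 0.0000] o=[-0.5481, 0.2440, 0.0000] → [-0.0671, 0.0299, 0.6422, -0.4067, -0.9135, 0.0000]
J3: z=[-0.5993, 0.2668, 0.7547] o=[-0.3344, 0.1489, 0.2034] → [-0.0426, 0.2629, -0.1268, -0.5993, 0.2668, 0.7547]
J4: z=[0.5514, 0.8211, 0.1476] o=[0.0022, -0.1438, 0.5741] → [-0.4558, 0.2930, 0.0728, 0.5514, 0.8211, 0.1476]
J5: z=[-0.8337, 0.5359, 0.1331] o=[-0.0105, -0.0613, 0.1625] → [-0.0771, -0.0572, -0.2523, -0.8337, 0.5359, 0.1331]
V = J·q̇ = [-0.2017, 0.0788, -0.2791, -0.0433, 0.7026, 0.5186]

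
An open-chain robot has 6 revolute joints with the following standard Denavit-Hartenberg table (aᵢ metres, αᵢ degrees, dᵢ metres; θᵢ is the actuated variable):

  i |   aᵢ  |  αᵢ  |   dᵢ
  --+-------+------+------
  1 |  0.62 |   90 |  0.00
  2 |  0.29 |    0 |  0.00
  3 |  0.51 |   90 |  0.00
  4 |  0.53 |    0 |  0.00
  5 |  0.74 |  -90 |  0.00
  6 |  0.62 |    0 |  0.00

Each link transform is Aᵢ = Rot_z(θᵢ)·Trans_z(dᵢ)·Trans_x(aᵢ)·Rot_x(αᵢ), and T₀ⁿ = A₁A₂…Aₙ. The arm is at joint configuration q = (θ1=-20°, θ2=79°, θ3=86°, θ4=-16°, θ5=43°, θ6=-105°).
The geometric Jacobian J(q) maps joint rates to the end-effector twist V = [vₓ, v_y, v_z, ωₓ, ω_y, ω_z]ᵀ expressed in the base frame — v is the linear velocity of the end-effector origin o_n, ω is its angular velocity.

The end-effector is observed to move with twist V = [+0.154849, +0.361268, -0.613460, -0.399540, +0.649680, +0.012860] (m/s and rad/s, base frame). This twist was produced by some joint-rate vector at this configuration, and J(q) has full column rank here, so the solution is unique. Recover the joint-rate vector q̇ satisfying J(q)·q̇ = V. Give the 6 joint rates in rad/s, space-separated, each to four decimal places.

o_n = [-0.6538, 0.1134, 1.2606]
J₁: ẑ×o_n = [-0.1134, -0.6538, 0.0000], ω = ẑ
J2: z=[-0.3420, -0.9397, 0.0000] o=[0.5826, -0.2121, 0.0000] → [-1.1846, 0.4312, -1.2732, -0.3420, -0.9397, 0.0000]
J3: z=[-0.3420, -0.9397, 0.0000] o=[0.6346, -0.2310, 0.2847] → [-0.9171, 0.3338, -1.3285, -0.3420, -0.9397, 0.0000]
J4: z=[0.2432, -0.0885, 0.9659] o=[0.1717, -0.0625, 0.4167] → [-0.2446, -1.0026, -0.0303, 0.2432, -0.0885, 0.9659]
J5: z=[0.2432, -0.0885, 0.9659] o=[-0.2408, 0.2431, 0.5485] → [0.0622, -0.5721, -0.0681, 0.2432, -0.0885, 0.9659]
J6: z=[0.1073, -0.9873, -0.1175] o=[-0.9541, 0.1452, 0.7192] → [-0.5383, -0.0934, 0.2931, 0.1073, -0.9873, -0.1175]
q̇ = J⁺·V = [0.7120, 0.0720, 0.2320, -0.3760, -0.4540, -0.8730]

0.7120 0.0720 0.2320 -0.3760 -0.4540 -0.8730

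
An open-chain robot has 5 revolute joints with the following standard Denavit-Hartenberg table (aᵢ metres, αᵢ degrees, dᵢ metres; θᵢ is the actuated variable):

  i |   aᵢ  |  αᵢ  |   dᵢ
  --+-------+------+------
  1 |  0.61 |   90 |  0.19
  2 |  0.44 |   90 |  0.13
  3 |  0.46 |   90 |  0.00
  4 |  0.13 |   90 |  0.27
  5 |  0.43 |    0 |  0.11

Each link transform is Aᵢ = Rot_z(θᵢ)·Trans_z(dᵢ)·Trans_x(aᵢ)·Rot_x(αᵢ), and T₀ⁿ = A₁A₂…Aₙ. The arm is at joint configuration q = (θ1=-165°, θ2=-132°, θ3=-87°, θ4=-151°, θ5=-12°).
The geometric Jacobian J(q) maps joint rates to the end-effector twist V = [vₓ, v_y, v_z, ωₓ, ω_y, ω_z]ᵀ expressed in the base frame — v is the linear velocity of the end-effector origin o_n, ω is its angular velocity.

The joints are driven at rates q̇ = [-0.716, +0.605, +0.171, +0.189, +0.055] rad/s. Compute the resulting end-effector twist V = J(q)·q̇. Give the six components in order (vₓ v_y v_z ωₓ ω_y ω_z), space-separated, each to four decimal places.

-0.2274 0.2957 -0.0716 -0.1265 0.6098 -0.4281

o_n = [-0.5970, 0.0423, -0.1143]
J₁: ẑ×o_n = [-0.0423, -0.5970, 0.0000], ω = ẑ
J2: z=[-0.2588, 0.9659, 0.0000] o=[-0.5892, -0.1579, 0.1900] → [-0.2939, -0.0788, -0.0442, -0.2588, 0.9659, 0.0000]
J3: z=[0.7178, 0.1923, 0.6691] o=[-0.3385, 0.0439, -0.1370] → [0.0055, -0.1893, 0.0486, 0.7178, 0.1923, 0.6691]
J4: z=[-0.6319, -0.2235, 0.7421] o=[-0.2040, -0.3957, -0.1549] → [-0.3341, -0.2660, -0.3646, -0.6319, -0.2235, 0.7421]
J5: z=[0.4861, 0.6315, 0.6041] o=[-0.4531, -0.3595, 0.0077] → [-0.3197, -0.0276, 0.2862, 0.4861, 0.6315, 0.6041]
V = J·q̇ = [-0.2274, 0.2957, -0.0716, -0.1265, 0.6098, -0.4281]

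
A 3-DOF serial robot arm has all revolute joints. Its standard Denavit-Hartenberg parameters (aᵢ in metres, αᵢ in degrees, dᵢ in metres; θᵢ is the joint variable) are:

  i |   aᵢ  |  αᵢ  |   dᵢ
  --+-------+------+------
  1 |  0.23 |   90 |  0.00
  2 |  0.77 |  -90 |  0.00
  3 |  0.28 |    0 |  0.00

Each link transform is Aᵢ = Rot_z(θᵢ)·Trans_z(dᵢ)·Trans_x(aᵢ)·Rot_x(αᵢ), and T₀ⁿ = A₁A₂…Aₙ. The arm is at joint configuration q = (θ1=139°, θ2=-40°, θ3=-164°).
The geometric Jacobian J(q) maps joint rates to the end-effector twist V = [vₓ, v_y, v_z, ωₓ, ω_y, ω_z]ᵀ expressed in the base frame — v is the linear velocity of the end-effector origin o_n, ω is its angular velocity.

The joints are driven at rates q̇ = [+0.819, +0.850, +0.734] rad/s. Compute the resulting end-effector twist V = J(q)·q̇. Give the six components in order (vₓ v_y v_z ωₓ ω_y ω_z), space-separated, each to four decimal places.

-0.4871 0.0193 0.2897 0.2016 0.9510 1.3813

o_n = [-0.4125, 0.4609, -0.3219]
J₁: ẑ×o_n = [-0.4609, -0.4125, 0.0000], ω = ẑ
J2: z=[0.6561, 0.7547, 0.0000] o=[-0.1736, 0.1509, 0.0000] → [-0.2430, 0.2112, 0.3837, 0.6561, 0.7547, 0.0000]
J3: z=[-0.4851, 0.4217, 0.7660] o=[-0.6188, 0.5379, -0.4949] → [0.1320, 0.2419, -0.0496, -0.4851, 0.4217, 0.7660]
V = J·q̇ = [-0.4871, 0.0193, 0.2897, 0.2016, 0.9510, 1.3813]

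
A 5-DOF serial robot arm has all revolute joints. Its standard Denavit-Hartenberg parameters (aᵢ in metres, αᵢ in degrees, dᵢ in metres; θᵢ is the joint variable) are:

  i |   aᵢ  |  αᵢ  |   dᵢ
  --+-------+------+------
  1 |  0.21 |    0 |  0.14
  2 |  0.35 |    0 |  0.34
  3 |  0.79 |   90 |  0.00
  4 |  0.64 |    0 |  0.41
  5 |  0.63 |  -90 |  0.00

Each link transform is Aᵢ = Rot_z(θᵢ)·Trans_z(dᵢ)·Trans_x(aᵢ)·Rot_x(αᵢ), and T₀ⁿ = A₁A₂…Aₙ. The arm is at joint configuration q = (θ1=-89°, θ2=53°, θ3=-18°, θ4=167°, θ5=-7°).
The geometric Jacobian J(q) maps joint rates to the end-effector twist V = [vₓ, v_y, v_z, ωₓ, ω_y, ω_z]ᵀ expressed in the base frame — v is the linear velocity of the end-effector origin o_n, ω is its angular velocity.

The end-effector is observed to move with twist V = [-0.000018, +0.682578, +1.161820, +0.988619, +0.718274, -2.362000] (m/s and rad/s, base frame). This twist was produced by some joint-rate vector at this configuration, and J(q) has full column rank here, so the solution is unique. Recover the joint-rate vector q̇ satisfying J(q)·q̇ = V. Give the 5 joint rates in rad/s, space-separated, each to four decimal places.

o_n = [-0.2950, -0.3124, 0.8394]
J₁: ẑ×o_n = [0.3124, -0.2950, 0.0000], ω = ẑ
J2: z=[0.0000, 0.0000, 1.0000] o=[0.0037, -0.2100, 0.1400] → [0.1024, -0.2987, 0.0000, 0.0000, 0.0000, 1.0000]
J3: z=[0.0000, 0.0000, 1.0000] o=[0.2868, -0.4157, 0.4800] → [-0.1033, -0.5819, 0.0000, 0.0000, 0.0000, 1.0000]
J4: z=[-0.8090, -0.5878, 0.0000] o=[0.7512, -1.0548, 0.4800] → [-0.2113, 0.2908, -1.2156, -0.8090, -0.5878, 0.0000]
J5: z=[-0.8090, -0.5878, 0.0000] o=[0.0529, -0.7913, 0.6240] → [-0.1267, 0.1743, -0.5920, -0.8090, -0.5878, 0.0000]
q̇ = J⁺·V = [-0.8200, -0.5710, -0.9710, -0.7030, -0.5190]

-0.8200 -0.5710 -0.9710 -0.7030 -0.5190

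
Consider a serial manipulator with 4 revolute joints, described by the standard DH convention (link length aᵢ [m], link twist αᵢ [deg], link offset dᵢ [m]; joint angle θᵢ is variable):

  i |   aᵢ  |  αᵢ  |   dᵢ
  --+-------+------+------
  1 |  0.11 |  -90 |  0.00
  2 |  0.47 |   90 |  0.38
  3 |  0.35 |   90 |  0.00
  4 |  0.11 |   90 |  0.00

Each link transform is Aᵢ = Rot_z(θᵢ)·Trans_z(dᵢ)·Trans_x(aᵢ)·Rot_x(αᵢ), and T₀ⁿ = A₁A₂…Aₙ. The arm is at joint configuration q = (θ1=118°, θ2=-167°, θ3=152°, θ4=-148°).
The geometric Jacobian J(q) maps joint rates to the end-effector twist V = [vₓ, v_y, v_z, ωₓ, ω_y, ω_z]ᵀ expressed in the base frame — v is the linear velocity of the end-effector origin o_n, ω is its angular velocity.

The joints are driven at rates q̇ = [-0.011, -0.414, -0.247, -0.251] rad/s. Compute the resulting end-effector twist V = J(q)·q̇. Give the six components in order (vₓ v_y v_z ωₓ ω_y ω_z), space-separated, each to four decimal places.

o_n = [-0.3884, -0.3356, 0.1115]
J₁: ẑ×o_n = [0.3356, -0.3884, 0.0000], ω = ẑ
J2: z=[-0.8829, -0.4695, 0.0000] o=[-0.0516, 0.0971, 0.0000] → [-0.0524, 0.0985, 0.2240, -0.8829, -0.4695, 0.0000]
J3: z=[0.1056, -0.1986, -0.9744] o=[-0.1722, -0.4856, 0.1057] → [0.1450, 0.2101, -0.0271, 0.1056, -0.1986, -0.9744]
J4: z=[-0.5648, -0.8184, 0.1056] o=[-0.4586, -0.2969, 0.0362] → [-0.0576, 0.0500, 0.0793, -0.5648, -0.8184, 0.1056]
V = J·q̇ = [-0.0034, -0.1009, -0.1059, 0.4812, 0.4488, 0.2032]

-0.0034 -0.1009 -0.1059 0.4812 0.4488 0.2032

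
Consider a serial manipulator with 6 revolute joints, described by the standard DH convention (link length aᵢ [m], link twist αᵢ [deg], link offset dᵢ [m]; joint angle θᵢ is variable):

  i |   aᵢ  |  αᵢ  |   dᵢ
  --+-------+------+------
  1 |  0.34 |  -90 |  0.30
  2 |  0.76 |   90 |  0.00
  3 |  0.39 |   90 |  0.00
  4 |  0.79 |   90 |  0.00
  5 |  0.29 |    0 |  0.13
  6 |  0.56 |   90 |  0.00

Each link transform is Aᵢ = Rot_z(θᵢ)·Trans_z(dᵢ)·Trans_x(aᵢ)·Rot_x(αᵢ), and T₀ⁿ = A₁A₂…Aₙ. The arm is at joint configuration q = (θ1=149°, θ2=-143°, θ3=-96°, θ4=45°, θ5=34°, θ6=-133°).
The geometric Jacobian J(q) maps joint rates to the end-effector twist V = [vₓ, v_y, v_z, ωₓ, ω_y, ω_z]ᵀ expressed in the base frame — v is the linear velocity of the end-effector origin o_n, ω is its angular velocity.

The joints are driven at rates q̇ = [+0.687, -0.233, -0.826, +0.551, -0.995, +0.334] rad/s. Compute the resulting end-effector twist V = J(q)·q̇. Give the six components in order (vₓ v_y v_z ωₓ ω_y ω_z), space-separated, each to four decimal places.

o_n = [1.3187, 0.5880, 0.4601]
J₁: ẑ×o_n = [-0.5880, 1.3187, 0.0000], ω = ẑ
J2: z=[-0.5150, -0.8572, 0.0000] o=[-0.2914, 0.1751, 0.3000] → [-0.1372, 0.0825, 1.1675, -0.5150, -0.8572, 0.0000]
J3: z=[0.5159, -0.3100, -0.7986] o=[0.2288, -0.1375, 0.7574] → [0.6715, -0.7170, 0.7120, 0.5159, -0.3100, -0.7986]
J4: z=[-0.7347, 0.3195, -0.5985] o=[0.4007, 0.2117, 0.7328] → [0.1381, -0.7498, -0.5697, -0.7347, 0.3195, -0.5985]
J5: z=[-0.0532, 0.8524, 0.5202] o=[0.9350, 0.5388, 0.2516] → [0.1521, 0.2107, -0.3296, -0.0532, 0.8524, 0.5202]
J6: z=[-0.0532, 0.8524, 0.5202] o=[0.9716, 0.8010, 0.0757] → [0.4385, 0.2010, -0.2845, -0.0532, 0.8524, 0.5202]
V = J·q̇ = [-0.8555, 0.9233, -0.9411, -0.6757, 0.0684, 0.6730]

-0.8555 0.9233 -0.9411 -0.6757 0.0684 0.6730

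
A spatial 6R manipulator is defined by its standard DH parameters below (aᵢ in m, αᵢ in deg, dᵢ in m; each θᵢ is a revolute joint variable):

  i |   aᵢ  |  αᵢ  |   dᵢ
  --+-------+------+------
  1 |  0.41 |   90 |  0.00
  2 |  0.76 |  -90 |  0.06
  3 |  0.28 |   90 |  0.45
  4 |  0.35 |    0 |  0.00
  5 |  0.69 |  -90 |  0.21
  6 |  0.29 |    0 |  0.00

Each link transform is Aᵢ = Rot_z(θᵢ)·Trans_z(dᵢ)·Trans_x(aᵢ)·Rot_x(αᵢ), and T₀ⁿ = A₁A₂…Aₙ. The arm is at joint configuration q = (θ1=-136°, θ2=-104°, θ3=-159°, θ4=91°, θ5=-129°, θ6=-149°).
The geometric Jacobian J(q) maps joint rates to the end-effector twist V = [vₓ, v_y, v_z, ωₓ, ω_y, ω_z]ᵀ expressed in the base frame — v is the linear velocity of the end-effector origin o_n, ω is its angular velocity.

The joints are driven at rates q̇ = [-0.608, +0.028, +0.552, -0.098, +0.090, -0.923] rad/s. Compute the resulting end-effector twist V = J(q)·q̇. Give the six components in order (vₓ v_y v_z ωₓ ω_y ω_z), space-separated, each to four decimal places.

o_n = [-0.6182, -0.6702, -0.1770]
J₁: ẑ×o_n = [0.6702, -0.6182, 0.0000], ω = ẑ
J2: z=[-0.6947, 0.7193, 0.0000] o=[-0.2949, -0.2848, 0.0000] → [-0.1274, -0.1230, 0.5002, -0.6947, 0.7193, 0.0000]
J3: z=[-0.6980, -0.6740, -0.2419] o=[-0.2044, -0.1139, -0.7374] → [-0.5123, 0.4912, 0.1093, -0.6980, -0.6740, -0.2419]
J4: z=[0.5862, -0.7318, 0.3477] o=[-0.6336, -0.3890, -0.5927] → [-0.2064, -0.2382, -0.1535, 0.5862, -0.7318, 0.3477]
J5: z=[0.5862, -0.7318, 0.3477] o=[-0.8754, -0.6255, -0.6828] → [-0.3546, -0.2070, 0.1620, 0.5862, -0.7318, 0.3477]
J6: z=[-0.8033, -0.4690, 0.3671] o=[-0.6795, -0.4380, -0.0145] → [0.1615, -0.1081, 0.2153, -0.8033, -0.4690, 0.3671]
V = J·q̇ = [-0.8545, 0.7480, -0.0947, 0.3320, 0.0868, -1.0831]

-0.8545 0.7480 -0.0947 0.3320 0.0868 -1.0831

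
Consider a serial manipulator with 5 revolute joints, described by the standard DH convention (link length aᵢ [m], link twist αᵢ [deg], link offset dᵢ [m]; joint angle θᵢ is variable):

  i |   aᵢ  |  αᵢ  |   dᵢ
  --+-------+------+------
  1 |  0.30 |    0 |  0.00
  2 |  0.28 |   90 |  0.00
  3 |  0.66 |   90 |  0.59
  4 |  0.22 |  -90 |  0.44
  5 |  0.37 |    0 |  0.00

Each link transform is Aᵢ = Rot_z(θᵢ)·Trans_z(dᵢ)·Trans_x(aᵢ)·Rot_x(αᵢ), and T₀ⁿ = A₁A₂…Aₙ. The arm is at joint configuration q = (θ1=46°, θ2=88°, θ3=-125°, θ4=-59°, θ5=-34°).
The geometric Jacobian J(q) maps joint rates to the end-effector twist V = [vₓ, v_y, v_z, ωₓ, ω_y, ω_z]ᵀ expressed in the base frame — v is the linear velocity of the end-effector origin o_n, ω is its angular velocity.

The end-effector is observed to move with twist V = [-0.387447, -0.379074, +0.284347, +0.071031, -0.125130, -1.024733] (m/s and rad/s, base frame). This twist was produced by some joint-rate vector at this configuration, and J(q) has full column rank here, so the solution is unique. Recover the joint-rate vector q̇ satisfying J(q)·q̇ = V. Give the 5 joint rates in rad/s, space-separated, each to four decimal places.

o_n = [0.8527, -0.2520, -0.3918]
J₁: ẑ×o_n = [0.2520, 0.8527, -0.0000], ω = ẑ
J2: z=[0.0000, 0.0000, 1.0000] o=[0.2084, 0.2158, 0.0000] → [0.4678, 0.6443, -0.0000, 0.0000, 0.0000, 1.0000]
J3: z=[0.7193, 0.6947, 0.0000] o=[0.0139, 0.4172, 0.0000] → [-0.2722, 0.2819, -1.0641, 0.7193, 0.6947, 0.0000]
J4: z=[0.5690, -0.5892, 0.5736] o=[0.7013, 0.5548, -0.5406] → [0.3751, 0.0022, -0.3699, 0.5690, -0.5892, 0.5736]
J5: z=[0.7120, 0.0041, -0.7022] o=[0.8611, 0.1177, -0.3811] → [-0.2597, 0.0136, -0.2632, 0.7120, 0.0041, -0.7022]
q̇ = J⁺·V = [0.1130, -0.5970, -0.3500, -0.1960, 0.6100]

0.1130 -0.5970 -0.3500 -0.1960 0.6100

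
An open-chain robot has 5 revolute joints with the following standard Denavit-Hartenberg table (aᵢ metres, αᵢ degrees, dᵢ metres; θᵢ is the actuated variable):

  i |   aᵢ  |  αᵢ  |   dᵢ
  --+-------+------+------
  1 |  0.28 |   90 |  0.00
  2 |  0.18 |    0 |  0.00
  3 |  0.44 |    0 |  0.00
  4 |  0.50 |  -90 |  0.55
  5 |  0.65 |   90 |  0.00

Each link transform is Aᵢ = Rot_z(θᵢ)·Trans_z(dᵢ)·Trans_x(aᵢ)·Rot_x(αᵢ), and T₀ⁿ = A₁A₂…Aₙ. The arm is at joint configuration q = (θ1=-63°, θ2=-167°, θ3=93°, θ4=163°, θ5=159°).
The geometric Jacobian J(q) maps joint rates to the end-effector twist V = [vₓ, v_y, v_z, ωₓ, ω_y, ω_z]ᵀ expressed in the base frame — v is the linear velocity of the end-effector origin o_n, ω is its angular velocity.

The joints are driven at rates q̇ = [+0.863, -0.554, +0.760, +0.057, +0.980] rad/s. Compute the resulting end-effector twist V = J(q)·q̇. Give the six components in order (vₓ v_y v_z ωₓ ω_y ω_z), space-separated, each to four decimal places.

o_n = [-0.1808, -0.3436, -0.5703]
J₁: ẑ×o_n = [0.3436, -0.1808, 0.0000], ω = ẑ
J2: z=[-0.8910, -0.4540, 0.0000] o=[0.1271, -0.2495, 0.0000] → [0.2589, -0.5081, -0.0560, -0.8910, -0.4540, 0.0000]
J3: z=[-0.8910, -0.4540, 0.0000] o=[0.0475, -0.0932, -0.0405] → [0.2405, -0.4720, 0.1194, -0.8910, -0.4540, 0.0000]
J4: z=[-0.8910, -0.4540, 0.0000] o=[0.1026, -0.2013, -0.4634] → [0.0485, -0.0952, -0.0019, -0.8910, -0.4540, 0.0000]
J5: z=[-0.4539, 0.8909, 0.0175] o=[-0.3835, -0.4587, 0.0365] → [-0.5425, -0.2719, -0.2329, -0.4539, 0.8909, 0.0175]
V = J·q̇ = [-0.1931, -0.5051, -0.1066, -0.6792, 0.7537, 0.8801]

-0.1931 -0.5051 -0.1066 -0.6792 0.7537 0.8801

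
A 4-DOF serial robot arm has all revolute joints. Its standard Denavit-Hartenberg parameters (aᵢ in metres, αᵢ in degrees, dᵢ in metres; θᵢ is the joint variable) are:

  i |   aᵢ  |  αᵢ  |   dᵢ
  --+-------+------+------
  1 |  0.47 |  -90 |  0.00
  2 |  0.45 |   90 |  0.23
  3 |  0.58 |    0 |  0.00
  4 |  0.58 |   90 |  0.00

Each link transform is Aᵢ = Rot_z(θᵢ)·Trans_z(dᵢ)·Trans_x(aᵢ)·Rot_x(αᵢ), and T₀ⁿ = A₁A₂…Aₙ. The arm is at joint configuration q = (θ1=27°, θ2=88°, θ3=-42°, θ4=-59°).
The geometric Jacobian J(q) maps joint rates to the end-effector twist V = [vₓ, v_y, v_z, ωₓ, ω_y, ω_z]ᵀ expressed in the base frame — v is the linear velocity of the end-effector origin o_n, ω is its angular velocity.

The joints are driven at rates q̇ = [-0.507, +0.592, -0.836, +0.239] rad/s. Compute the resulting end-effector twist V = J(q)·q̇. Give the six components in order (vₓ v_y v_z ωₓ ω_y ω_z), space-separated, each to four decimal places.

-0.5074 -0.8715 0.6480 -0.8004 0.2566 -0.5278

o_n = [0.7730, -0.4226, -0.7699]
J₁: ẑ×o_n = [0.4226, 0.7730, -0.0000], ω = ẑ
J2: z=[-0.4540, 0.8910, 0.0000] o=[0.4188, 0.2134, 0.0000] → [-0.6860, -0.3495, -0.0269, -0.4540, 0.8910, 0.0000]
J3: z=[0.8905, 0.4537, 0.0349] o=[0.3283, 0.4254, -0.4497] → [-0.1157, 0.3006, -0.9569, 0.8905, 0.4537, 0.0349]
J4: z=[0.8905, 0.4537, 0.0349] o=[0.5179, 0.0865, -0.8805] → [0.0679, -0.0896, -0.5690, 0.8905, 0.4537, 0.0349]
V = J·q̇ = [-0.5074, -0.8715, 0.6480, -0.8004, 0.2566, -0.5278]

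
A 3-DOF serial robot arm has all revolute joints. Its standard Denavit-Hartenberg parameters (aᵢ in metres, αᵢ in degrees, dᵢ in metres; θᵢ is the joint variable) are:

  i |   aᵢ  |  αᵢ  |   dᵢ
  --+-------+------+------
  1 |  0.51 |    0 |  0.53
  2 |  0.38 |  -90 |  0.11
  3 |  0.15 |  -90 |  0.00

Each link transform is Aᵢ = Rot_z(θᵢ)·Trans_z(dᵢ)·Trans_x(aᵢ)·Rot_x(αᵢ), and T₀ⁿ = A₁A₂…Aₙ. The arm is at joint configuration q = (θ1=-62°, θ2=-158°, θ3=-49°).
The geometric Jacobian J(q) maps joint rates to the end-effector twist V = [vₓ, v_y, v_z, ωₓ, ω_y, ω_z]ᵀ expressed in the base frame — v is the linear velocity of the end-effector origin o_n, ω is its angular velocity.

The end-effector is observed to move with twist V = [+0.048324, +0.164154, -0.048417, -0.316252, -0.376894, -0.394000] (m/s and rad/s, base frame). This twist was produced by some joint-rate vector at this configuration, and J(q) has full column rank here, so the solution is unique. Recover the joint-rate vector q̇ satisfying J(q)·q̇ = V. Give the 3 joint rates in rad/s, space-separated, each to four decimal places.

o_n = [-0.1271, -0.1428, 0.7532]
J₁: ẑ×o_n = [0.1428, -0.1271, 0.0000], ω = ẑ
J2: z=[0.0000, 0.0000, 1.0000] o=[0.2394, -0.4503, 0.5300] → [-0.3075, -0.3665, 0.0000, 0.0000, 0.0000, 1.0000]
J3: z=[-0.6428, -0.7660, 0.0000] o=[-0.0517, -0.2060, 0.6400] → [-0.0867, 0.0728, -0.0984, -0.6428, -0.7660, 0.0000]
q̇ = J⁺·V = [-0.0670, -0.3270, 0.4920]

-0.0670 -0.3270 0.4920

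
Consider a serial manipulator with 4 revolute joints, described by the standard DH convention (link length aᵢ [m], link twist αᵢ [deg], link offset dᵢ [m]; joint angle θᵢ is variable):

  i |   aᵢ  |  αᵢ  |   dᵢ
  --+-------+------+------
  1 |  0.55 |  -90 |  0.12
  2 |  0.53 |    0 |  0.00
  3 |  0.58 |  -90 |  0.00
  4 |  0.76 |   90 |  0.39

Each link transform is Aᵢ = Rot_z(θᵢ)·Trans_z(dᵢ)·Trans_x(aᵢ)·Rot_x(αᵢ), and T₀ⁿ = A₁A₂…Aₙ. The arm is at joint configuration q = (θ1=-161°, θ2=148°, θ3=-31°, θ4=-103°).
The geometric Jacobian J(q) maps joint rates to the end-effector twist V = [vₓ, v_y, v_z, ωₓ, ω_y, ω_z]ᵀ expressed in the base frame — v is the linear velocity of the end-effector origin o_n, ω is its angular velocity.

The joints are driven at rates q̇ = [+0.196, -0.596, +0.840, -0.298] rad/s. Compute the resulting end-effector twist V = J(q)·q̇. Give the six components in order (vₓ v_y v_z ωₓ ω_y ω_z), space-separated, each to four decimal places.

-0.1167 0.1034 0.0588 -0.1716 -0.3172 0.0607

o_n = [0.6502, -0.5593, -0.3483]
J₁: ẑ×o_n = [0.5593, 0.6502, -0.0000], ω = ẑ
J2: z=[0.3256, -0.9455, 0.0000] o=[-0.5200, -0.1791, 0.1200] → [0.4427, 0.1524, 0.9827, 0.3256, -0.9455, 0.0000]
J3: z=[0.3256, -0.9455, 0.0000] o=[-0.0951, -0.0327, -0.1609] → [0.1772, 0.0610, 0.5332, 0.3256, -0.9455, 0.0000]
J4: z=[0.8425, 0.2901, 0.4540] o=[0.1539, 0.0530, -0.6776] → [0.3735, -0.0522, -0.6598, 0.8425, 0.2901, 0.4540]
V = J·q̇ = [-0.1167, 0.1034, 0.0588, -0.1716, -0.3172, 0.0607]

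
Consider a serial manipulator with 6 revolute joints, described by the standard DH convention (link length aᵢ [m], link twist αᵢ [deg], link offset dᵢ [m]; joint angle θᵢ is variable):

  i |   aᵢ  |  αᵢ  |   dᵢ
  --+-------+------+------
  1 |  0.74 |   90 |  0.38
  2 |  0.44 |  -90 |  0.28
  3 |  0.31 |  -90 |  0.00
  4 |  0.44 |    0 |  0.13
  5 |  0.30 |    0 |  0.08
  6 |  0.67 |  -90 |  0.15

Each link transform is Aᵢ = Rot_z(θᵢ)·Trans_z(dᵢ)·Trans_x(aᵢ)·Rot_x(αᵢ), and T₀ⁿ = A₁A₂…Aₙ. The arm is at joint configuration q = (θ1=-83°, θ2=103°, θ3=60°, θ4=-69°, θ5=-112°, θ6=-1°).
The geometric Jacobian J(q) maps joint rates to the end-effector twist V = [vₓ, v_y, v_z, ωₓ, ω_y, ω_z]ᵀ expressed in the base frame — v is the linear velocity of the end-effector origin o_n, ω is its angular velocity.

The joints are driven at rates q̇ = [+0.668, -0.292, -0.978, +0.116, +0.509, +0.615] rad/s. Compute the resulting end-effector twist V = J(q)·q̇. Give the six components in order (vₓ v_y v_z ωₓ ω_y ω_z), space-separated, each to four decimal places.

o_n = [-0.4825, -0.4574, 0.1745]
J₁: ẑ×o_n = [0.4574, -0.4825, 0.0000], ω = ẑ
J2: z=[-0.9925, -0.1219, 0.0000] o=[0.0902, -0.7345, 0.3800] → [0.0250, -0.2040, -0.3448, -0.9925, -0.1219, 0.0000]
J3: z=[-0.1187, 0.9671, -0.2250] o=[-0.1998, -0.6704, 0.8087] → [-0.5655, -0.0117, 0.2481, -0.1187, 0.9671, -0.2250]
J4: z=[0.5200, -0.1324, -0.8438] o=[0.0624, -0.6030, 0.9598] → [0.2268, 0.8682, 0.0036, 0.5200, -0.1324, -0.8438]
J5: z=[0.5200, -0.1324, -0.8438] o=[0.2146, -0.1887, 0.8345] → [-0.1393, 0.9314, -0.2320, 0.5200, -0.1324, -0.8438]
J6: z=[0.5200, -0.1324, -0.8438] o=[0.0031, -0.2695, 0.6220] → [-0.0993, 0.6425, -0.1620, 0.5200, -0.1324, -0.8438]
V = J·q̇ = [0.7456, 0.7187, -0.3593, 1.0508, -1.0745, -0.1583]

0.7456 0.7187 -0.3593 1.0508 -1.0745 -0.1583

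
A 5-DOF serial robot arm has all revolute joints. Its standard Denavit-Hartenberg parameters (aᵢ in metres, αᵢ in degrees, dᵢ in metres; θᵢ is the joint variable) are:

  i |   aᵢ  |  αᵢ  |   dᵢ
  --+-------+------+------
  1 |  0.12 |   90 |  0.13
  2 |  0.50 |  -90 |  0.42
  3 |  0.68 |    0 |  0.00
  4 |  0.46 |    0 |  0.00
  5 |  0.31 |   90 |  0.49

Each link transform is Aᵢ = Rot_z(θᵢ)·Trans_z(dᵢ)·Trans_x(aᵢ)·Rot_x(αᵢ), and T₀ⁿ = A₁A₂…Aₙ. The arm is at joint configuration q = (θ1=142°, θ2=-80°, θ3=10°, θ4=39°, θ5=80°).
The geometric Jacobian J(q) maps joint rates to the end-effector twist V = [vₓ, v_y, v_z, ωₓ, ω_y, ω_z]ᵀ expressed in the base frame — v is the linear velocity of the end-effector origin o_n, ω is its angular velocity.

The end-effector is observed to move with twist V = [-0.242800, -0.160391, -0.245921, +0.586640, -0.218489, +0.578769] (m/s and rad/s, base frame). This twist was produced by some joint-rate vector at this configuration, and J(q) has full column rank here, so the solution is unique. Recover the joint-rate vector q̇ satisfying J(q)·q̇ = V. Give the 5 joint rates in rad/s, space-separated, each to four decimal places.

o_n = [-0.8257, 0.2819, -1.0419]
J₁: ẑ×o_n = [-0.2819, -0.8257, 0.0000], ω = ẑ
J2: z=[0.6157, 0.7880, 0.0000] o=[-0.0946, 0.0739, 0.1300] → [-0.9235, 0.7215, 0.7042, 0.6157, 0.7880, 0.0000]
J3: z=[-0.7760, 0.6063, 0.1736] o=[0.0956, 0.4583, -0.3624] → [-0.3814, -0.6873, 0.6954, -0.7760, 0.6063, 0.1736]
J4: z=[-0.7760, 0.6063, 0.1736] o=[-0.0687, 0.4368, -1.0219] → [0.0148, -0.1469, 0.5791, -0.7760, 0.6063, 0.1736]
J5: z=[-0.7760, 0.6063, 0.1736] o=[-0.3238, 0.1955, -1.3191] → [0.1531, 0.1280, 0.2373, -0.7760, 0.6063, 0.1736]
q̇ = J⁺·V = [0.6840, 0.1890, -0.3500, -0.2190, -0.0370]

0.6840 0.1890 -0.3500 -0.2190 -0.0370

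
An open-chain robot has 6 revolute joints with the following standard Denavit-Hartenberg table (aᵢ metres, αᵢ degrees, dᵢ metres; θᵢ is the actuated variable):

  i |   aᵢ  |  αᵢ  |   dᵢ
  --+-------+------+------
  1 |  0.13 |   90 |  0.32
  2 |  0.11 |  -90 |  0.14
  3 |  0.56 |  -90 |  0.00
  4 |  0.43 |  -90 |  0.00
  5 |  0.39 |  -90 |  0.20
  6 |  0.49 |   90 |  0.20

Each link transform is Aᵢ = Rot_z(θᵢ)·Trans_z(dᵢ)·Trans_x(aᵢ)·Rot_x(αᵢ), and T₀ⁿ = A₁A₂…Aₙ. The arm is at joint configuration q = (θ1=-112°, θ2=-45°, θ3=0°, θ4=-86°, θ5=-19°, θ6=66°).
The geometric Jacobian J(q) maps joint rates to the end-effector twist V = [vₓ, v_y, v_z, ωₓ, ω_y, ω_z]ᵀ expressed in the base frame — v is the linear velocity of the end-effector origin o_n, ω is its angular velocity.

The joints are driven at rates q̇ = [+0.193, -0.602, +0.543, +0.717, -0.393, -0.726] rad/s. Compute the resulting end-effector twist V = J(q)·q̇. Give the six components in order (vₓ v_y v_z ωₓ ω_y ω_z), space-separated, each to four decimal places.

0.2822 -1.4335 -1.0257 1.8790 -0.7028 0.7185

o_n = [-0.5901, -1.0941, 0.7235]
J₁: ẑ×o_n = [1.0941, -0.5901, 0.0000], ω = ẑ
J2: z=[-0.9272, 0.3746, 0.0000] o=[-0.0487, -0.1205, 0.3200] → [0.1512, 0.3741, 1.1055, -0.9272, 0.3746, 0.0000]
J3: z=[-0.2649, -0.6556, 0.7071] o=[-0.2076, -0.1402, 0.2422] → [0.3590, -0.1429, 0.0019, -0.2649, -0.6556, 0.7071]
J4: z=[0.9272, -0.3746, 0.0000] o=[-0.3560, -0.5074, -0.1538] → [-0.3286, -0.8134, -0.6317, 0.9272, -0.3746, 0.0000]
J5: z=[-0.2458, -0.6083, -0.7547] o=[-0.4775, -0.8082, 0.1283] → [-0.5778, 0.2312, 0.0018, -0.2458, -0.6083, -0.7547]
J6: z=[-0.9687, 0.1264, 0.2136] o=[-0.5132, -1.2355, 0.2193] → [0.0335, 0.4720, -0.1273, -0.9687, 0.1264, 0.2136]
V = J·q̇ = [0.2822, -1.4335, -1.0257, 1.8790, -0.7028, 0.7185]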